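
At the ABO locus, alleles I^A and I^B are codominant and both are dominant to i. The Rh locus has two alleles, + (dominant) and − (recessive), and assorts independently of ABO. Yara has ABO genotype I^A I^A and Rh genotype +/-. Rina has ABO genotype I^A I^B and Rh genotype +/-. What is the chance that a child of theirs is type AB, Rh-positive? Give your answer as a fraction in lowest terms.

ABO cross I^A I^A × I^A I^B → offspring phenotypes: 1/2 A, 1/2 AB.
Rh cross +/- × +/- → 3/4 Rh+, 1/4 Rh-.
Independent loci: P(type AB, Rh-positive) = 1/2 × 3/4 = 3/8.

3/8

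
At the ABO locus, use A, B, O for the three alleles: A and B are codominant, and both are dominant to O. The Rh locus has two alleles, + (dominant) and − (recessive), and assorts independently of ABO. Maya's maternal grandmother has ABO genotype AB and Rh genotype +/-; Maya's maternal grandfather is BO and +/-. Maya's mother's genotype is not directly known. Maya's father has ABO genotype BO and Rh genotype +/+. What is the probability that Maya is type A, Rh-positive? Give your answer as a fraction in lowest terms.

Maya's mother's ABO genotype from AB × BO: 1/4 AB, 1/4 AO, 1/4 BB, 1/4 BO.
Crossing each possibility with the father BO and summing P(type A): 1/4·1/4 + 1/4·1/4 + 1/4·0 + 1/4·0 = 1/8.
Similarly for Rh via the mother's Rh distribution: P(Rh+) = 1.
Independent loci: 1/8 × 1 = 1/8.

1/8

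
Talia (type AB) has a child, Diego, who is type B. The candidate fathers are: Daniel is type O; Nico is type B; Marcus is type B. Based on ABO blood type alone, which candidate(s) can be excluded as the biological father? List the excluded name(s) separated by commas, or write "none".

A candidate is excluded only if no genotype consistent with his phenotype could produce a type B child with a type AB mother.
Every candidate has at least one consistent genotype combination, so none can be excluded.

none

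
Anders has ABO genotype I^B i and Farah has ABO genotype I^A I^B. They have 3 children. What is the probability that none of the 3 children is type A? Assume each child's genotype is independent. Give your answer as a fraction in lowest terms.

ABO cross I^B i × I^A I^B → 1/4 A, 1/2 B, 1/4 AB.
So P(type A) = 1/4 per child.
P(not type A) = 3/4 for one child; (3/4)^3 = 27/64.

27/64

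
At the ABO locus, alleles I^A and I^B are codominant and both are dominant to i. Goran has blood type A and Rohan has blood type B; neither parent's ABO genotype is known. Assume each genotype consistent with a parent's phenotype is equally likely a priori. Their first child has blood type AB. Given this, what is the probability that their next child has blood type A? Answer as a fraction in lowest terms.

Possible genotypes: Goran ∈ {I^A I^A, I^A i}; Rohan ∈ {I^B I^B, I^B i}.
Weight each parental genotype pair by prior × P(type-AB child):
  I^A I^A × I^B I^B: posterior weight 4/9; P(next child type A) = 0.
  I^A I^A × I^B i: posterior weight 2/9; P(next child type A) = 1/2.
  I^A i × I^B I^B: posterior weight 2/9; P(next child type A) = 0.
  I^A i × I^B i: posterior weight 1/9; P(next child type A) = 1/4.
Weighted sum = 5/36.

5/36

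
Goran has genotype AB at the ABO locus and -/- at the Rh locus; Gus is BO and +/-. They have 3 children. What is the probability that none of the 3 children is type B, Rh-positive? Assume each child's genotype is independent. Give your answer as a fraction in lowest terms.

27/64

ABO cross AB × BO → 1/4 A, 1/2 B, 1/4 AB.
Rh cross -/- × +/- → 1/2 Rh+, 1/2 Rh-; so P(type B, Rh-positive) = 1/2 × 1/2 = 1/4 per child.
P(not type B, Rh-positive) = 3/4 for one child; (3/4)^3 = 27/64.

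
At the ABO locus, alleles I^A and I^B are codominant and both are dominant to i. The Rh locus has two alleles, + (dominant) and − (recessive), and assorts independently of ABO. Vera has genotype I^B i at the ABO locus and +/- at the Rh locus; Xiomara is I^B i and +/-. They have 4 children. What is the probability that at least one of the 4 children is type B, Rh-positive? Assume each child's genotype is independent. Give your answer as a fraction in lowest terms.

ABO cross I^B i × I^B i → 1/4 O, 3/4 B.
Rh cross +/- × +/- → 3/4 Rh+, 1/4 Rh-; so P(type B, Rh-positive) = 3/4 × 3/4 = 9/16 per child.
P(none) = (7/16)^4 = 2401/65536; P(at least one) = 1 − 2401/65536 = 63135/65536.

63135/65536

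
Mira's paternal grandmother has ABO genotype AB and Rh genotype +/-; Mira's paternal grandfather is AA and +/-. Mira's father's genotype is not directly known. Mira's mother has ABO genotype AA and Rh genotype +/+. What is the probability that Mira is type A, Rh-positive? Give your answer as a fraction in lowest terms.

Mira's father's ABO genotype from AB × AA: 1/2 AA, 1/2 AB.
Crossing each possibility with the mother AA and summing P(type A): 1/2·1 + 1/2·1/2 = 3/4.
Similarly for Rh via the father's Rh distribution: P(Rh+) = 1.
Independent loci: 3/4 × 1 = 3/4.

3/4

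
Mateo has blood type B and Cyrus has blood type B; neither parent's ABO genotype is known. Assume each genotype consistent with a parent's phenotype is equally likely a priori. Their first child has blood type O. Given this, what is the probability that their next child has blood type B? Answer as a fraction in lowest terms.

Possible genotypes: Mateo ∈ {I^B I^B, I^B i}; Cyrus ∈ {I^B I^B, I^B i}.
Weight each parental genotype pair by prior × P(type-O child):
  I^B i × I^B i: posterior weight 1; P(next child type B) = 3/4.
Weighted sum = 3/4.

3/4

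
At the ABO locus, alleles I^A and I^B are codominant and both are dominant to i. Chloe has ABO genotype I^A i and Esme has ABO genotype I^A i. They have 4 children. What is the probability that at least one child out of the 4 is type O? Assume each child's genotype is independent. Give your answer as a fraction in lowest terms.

ABO cross I^A i × I^A i → 1/4 O, 3/4 A.
So P(type O) = 1/4 per child.
P(none) = (3/4)^4 = 81/256; P(at least one) = 1 − 81/256 = 175/256.

175/256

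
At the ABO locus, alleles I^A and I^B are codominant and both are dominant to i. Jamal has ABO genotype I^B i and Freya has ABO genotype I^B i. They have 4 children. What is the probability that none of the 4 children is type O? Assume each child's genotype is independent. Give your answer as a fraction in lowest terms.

ABO cross I^B i × I^B i → 1/4 O, 3/4 B.
So P(type O) = 1/4 per child.
P(not type O) = 3/4 for one child; (3/4)^4 = 81/256.

81/256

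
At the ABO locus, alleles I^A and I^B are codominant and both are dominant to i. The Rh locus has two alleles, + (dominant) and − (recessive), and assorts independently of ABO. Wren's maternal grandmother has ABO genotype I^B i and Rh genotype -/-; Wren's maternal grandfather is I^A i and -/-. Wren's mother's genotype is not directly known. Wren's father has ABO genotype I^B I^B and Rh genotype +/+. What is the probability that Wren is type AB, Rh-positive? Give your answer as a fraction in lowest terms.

1/4

Wren's mother's ABO genotype from I^B i × I^A i: 1/4 I^A I^B, 1/4 I^A i, 1/4 I^B i, 1/4 i i.
Crossing each possibility with the father I^B I^B and summing P(type AB): 1/4·1/2 + 1/4·1/2 + 1/4·0 + 1/4·0 = 1/4.
Similarly for Rh via the mother's Rh distribution: P(Rh+) = 1.
Independent loci: 1/4 × 1 = 1/4.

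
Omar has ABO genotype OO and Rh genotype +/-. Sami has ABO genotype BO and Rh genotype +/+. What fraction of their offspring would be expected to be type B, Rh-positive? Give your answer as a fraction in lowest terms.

1/2

ABO cross OO × BO → offspring phenotypes: 1/2 O, 1/2 B.
Rh cross +/- × +/+ → 1 Rh+.
Independent loci: P(type B, Rh-positive) = 1/2 × 1 = 1/2.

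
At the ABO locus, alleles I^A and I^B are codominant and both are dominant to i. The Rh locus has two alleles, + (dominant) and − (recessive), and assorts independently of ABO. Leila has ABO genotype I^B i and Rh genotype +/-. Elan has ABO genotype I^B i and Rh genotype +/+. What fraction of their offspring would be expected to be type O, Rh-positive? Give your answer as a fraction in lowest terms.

ABO cross I^B i × I^B i → offspring phenotypes: 1/4 O, 3/4 B.
Rh cross +/- × +/+ → 1 Rh+.
Independent loci: P(type O, Rh-positive) = 1/4 × 1 = 1/4.

1/4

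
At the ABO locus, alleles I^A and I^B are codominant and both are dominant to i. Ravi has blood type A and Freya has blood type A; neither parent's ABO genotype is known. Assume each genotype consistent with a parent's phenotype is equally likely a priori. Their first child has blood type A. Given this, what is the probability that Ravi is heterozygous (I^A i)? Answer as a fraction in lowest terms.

7/15

Possible genotypes: Ravi ∈ {I^A I^A, I^A i}; Freya ∈ {I^A I^A, I^A i}.
Weight each parental genotype pair by prior × P(type-A child):
  I^A I^A × I^A I^A: posterior weight 4/15.
  I^A I^A × I^A i: posterior weight 4/15.
  I^A i × I^A I^A: posterior weight 4/15.
  I^A i × I^A i: posterior weight 1/5.
Sum the posterior weight over pairs where Ravi is I^A i: 7/15.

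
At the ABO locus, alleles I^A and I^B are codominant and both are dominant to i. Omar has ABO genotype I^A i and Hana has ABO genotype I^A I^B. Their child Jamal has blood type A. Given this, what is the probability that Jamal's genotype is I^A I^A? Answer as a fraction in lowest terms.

1/2

Cross I^A i × I^A I^B → 1/4 I^A I^A, 1/4 I^A I^B, 1/4 I^A i, 1/4 I^B i.
Type-A genotypes among offspring: I^A I^A (1/4), I^A i (1/4); total 1/2.
P(I^A I^A | type A) = (1/4) / (1/2) = 1/2.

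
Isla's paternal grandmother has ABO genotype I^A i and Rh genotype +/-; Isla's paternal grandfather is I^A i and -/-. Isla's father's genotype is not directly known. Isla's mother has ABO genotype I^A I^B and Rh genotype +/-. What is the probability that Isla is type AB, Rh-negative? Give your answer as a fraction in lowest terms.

Isla's father's ABO genotype from I^A i × I^A i: 1/4 I^A I^A, 1/2 I^A i, 1/4 i i.
Crossing each possibility with the mother I^A I^B and summing P(type AB): 1/4·1/2 + 1/2·1/4 + 1/4·0 = 1/4.
Similarly for Rh via the father's Rh distribution: P(Rh-) = 3/8.
Independent loci: 1/4 × 3/8 = 3/32.

3/32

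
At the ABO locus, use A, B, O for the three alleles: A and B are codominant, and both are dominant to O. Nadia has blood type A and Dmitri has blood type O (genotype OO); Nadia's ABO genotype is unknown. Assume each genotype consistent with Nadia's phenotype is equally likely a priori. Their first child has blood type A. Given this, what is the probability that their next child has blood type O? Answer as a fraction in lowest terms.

Possible genotypes: Nadia ∈ {AA, AO}; Dmitri ∈ {OO}.
Weight each parental genotype pair by prior × P(type-A child):
  AA × OO: posterior weight 2/3; P(next child type O) = 0.
  AO × OO: posterior weight 1/3; P(next child type O) = 1/2.
Weighted sum = 1/6.

1/6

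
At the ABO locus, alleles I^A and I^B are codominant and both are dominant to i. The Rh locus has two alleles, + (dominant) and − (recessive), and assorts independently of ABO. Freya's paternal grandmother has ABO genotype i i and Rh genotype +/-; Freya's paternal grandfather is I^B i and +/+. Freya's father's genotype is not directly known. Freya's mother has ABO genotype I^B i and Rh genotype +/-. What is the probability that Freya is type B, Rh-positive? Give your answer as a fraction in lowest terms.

Freya's father's ABO genotype from i i × I^B i: 1/2 I^B i, 1/2 i i.
Crossing each possibility with the mother I^B i and summing P(type B): 1/2·3/4 + 1/2·1/2 = 5/8.
Similarly for Rh via the father's Rh distribution: P(Rh+) = 7/8.
Independent loci: 5/8 × 7/8 = 35/64.

35/64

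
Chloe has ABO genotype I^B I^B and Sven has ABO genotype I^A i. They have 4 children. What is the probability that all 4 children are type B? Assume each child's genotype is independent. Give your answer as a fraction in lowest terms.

ABO cross I^B I^B × I^A i → 1/2 B, 1/2 AB.
So P(type B) = 1/2 per child.
All 4 independent: (1/2)^4 = 1/16.

1/16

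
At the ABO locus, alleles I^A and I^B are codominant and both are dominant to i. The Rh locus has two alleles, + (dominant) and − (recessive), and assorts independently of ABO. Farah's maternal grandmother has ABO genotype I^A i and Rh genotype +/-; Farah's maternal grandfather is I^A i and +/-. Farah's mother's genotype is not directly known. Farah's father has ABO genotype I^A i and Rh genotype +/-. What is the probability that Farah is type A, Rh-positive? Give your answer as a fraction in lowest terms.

Farah's mother's ABO genotype from I^A i × I^A i: 1/4 I^A I^A, 1/2 I^A i, 1/4 i i.
Crossing each possibility with the father I^A i and summing P(type A): 1/4·1 + 1/2·3/4 + 1/4·1/2 = 3/4.
Similarly for Rh via the mother's Rh distribution: P(Rh+) = 3/4.
Independent loci: 3/4 × 3/4 = 9/16.

9/16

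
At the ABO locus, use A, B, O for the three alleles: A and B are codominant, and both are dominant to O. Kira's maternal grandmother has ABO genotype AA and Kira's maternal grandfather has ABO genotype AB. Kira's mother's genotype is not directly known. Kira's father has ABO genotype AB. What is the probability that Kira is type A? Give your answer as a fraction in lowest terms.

Kira's mother's ABO genotype from AA × AB: 1/2 AA, 1/2 AB.
Crossing each possibility with the father AB and summing P(type A): 1/2·1/2 + 1/2·1/4 = 3/8.

3/8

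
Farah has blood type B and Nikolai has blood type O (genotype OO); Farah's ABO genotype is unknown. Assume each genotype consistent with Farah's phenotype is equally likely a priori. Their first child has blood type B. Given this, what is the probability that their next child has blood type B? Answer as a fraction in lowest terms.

Possible genotypes: Farah ∈ {BB, BO}; Nikolai ∈ {OO}.
Weight each parental genotype pair by prior × P(type-B child):
  BB × OO: posterior weight 2/3; P(next child type B) = 1.
  BO × OO: posterior weight 1/3; P(next child type B) = 1/2.
Weighted sum = 5/6.

5/6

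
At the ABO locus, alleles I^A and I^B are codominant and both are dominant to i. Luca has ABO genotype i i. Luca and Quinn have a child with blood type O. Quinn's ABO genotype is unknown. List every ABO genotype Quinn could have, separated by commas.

I^A i, I^B i, i i

For each candidate genotype of Quinn, check whether crossing it with i i can produce every observed child phenotype.
  I^A I^A → possible child types {A} ✗
  I^A I^B → possible child types {A, B} ✗
  I^A i → possible child types {O, A} ✓
  I^B I^B → possible child types {B} ✗
  I^B i → possible child types {O, B} ✓
  i i → possible child types {O} ✓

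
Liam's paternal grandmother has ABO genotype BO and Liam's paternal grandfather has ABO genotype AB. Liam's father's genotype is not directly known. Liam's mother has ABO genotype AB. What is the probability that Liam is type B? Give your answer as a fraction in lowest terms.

Liam's father's ABO genotype from BO × AB: 1/4 AB, 1/4 AO, 1/4 BB, 1/4 BO.
Crossing each possibility with the mother AB and summing P(type B): 1/4·1/4 + 1/4·1/4 + 1/4·1/2 + 1/4·1/2 = 3/8.

3/8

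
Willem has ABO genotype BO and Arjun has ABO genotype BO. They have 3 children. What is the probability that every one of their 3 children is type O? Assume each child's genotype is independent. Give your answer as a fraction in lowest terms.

ABO cross BO × BO → 1/4 O, 3/4 B.
So P(type O) = 1/4 per child.
All 3 independent: (1/4)^3 = 1/64.

1/64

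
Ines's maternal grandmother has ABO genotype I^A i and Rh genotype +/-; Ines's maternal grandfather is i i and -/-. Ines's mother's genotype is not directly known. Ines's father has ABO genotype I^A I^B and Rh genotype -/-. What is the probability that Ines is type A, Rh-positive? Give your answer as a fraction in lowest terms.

Ines's mother's ABO genotype from I^A i × i i: 1/2 I^A i, 1/2 i i.
Crossing each possibility with the father I^A I^B and summing P(type A): 1/2·1/2 + 1/2·1/2 = 1/2.
Similarly for Rh via the mother's Rh distribution: P(Rh+) = 1/4.
Independent loci: 1/2 × 1/4 = 1/8.

1/8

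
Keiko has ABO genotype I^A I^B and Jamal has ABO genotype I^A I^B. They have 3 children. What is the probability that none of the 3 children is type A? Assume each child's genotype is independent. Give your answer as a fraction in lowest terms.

ABO cross I^A I^B × I^A I^B → 1/4 A, 1/4 B, 1/2 AB.
So P(type A) = 1/4 per child.
P(not type A) = 3/4 for one child; (3/4)^3 = 27/64.

27/64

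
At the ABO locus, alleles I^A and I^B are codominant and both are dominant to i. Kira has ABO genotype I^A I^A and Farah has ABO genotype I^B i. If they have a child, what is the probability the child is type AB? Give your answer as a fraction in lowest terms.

ABO cross I^A I^A × I^B i → offspring phenotypes: 1/2 A, 1/2 AB.
So P(type AB) = 1/2.

1/2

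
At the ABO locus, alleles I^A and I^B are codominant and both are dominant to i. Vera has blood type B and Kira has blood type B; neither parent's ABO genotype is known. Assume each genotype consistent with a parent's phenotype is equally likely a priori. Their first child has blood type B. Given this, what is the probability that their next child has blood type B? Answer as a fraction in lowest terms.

Possible genotypes: Vera ∈ {I^B I^B, I^B i}; Kira ∈ {I^B I^B, I^B i}.
Weight each parental genotype pair by prior × P(type-B child):
  I^B I^B × I^B I^B: posterior weight 4/15; P(next child type B) = 1.
  I^B I^B × I^B i: posterior weight 4/15; P(next child type B) = 1.
  I^B i × I^B I^B: posterior weight 4/15; P(next child type B) = 1.
  I^B i × I^B i: posterior weight 1/5; P(next child type B) = 3/4.
Weighted sum = 19/20.

19/20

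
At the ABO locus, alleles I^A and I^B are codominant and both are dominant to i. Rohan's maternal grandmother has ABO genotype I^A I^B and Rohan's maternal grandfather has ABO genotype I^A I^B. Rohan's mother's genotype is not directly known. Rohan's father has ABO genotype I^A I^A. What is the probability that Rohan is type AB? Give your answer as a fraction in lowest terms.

Rohan's mother's ABO genotype from I^A I^B × I^A I^B: 1/4 I^A I^A, 1/2 I^A I^B, 1/4 I^B I^B.
Crossing each possibility with the father I^A I^A and summing P(type AB): 1/4·0 + 1/2·1/2 + 1/4·1 = 1/2.

1/2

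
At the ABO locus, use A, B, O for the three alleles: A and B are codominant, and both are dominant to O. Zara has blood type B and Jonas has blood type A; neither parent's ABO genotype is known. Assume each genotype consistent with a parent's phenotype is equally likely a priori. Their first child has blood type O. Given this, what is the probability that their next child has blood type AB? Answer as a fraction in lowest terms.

Possible genotypes: Zara ∈ {BB, BO}; Jonas ∈ {AA, AO}.
Weight each parental genotype pair by prior × P(type-O child):
  BO × AO: posterior weight 1; P(next child type AB) = 1/4.
Weighted sum = 1/4.

1/4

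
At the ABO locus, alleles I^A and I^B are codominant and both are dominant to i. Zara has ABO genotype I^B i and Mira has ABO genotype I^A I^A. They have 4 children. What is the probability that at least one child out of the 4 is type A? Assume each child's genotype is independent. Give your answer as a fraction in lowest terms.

15/16

ABO cross I^B i × I^A I^A → 1/2 A, 1/2 AB.
So P(type A) = 1/2 per child.
P(none) = (1/2)^4 = 1/16; P(at least one) = 1 − 1/16 = 15/16.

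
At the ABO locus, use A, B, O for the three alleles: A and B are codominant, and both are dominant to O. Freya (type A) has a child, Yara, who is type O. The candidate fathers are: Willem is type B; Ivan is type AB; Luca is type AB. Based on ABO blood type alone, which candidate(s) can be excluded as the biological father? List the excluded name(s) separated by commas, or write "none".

A candidate is excluded only if no genotype consistent with his phenotype could produce a type O child with a type A mother.
Ivan (type AB): no genotype consistent with that phenotype can produce a type-O child with a type-A mother.
Luca (type AB): no genotype consistent with that phenotype can produce a type-O child with a type-A mother.

Ivan, Luca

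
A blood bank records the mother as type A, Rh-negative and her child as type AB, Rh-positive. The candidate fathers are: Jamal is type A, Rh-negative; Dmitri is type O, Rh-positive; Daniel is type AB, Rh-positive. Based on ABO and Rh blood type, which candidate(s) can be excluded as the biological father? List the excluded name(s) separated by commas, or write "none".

A candidate is excluded only if no genotype consistent with his phenotype could produce a type AB, Rh-positive child with a type A, Rh-negative mother.
Jamal (type A, Rh-): no genotype consistent with that phenotype can produce a type-AB Rh+ child with a type-A mother.
Dmitri (type O, Rh+): no genotype consistent with that phenotype can produce a type-AB Rh+ child with a type-A mother.

Jamal, Dmitri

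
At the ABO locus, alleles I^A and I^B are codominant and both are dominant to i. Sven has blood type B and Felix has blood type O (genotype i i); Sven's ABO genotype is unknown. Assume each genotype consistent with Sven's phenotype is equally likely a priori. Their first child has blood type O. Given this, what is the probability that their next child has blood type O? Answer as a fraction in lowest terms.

1/2

Possible genotypes: Sven ∈ {I^B I^B, I^B i}; Felix ∈ {i i}.
Weight each parental genotype pair by prior × P(type-O child):
  I^B i × i i: posterior weight 1; P(next child type O) = 1/2.
Weighted sum = 1/2.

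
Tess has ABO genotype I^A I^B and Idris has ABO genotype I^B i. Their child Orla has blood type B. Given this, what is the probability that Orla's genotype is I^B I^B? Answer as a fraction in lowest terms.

Cross I^A I^B × I^B i → 1/4 I^A I^B, 1/4 I^A i, 1/4 I^B I^B, 1/4 I^B i.
Type-B genotypes among offspring: I^B I^B (1/4), I^B i (1/4); total 1/2.
P(I^B I^B | type B) = (1/4) / (1/2) = 1/2.

1/2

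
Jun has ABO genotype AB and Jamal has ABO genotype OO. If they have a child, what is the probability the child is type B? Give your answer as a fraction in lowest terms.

1/2

ABO cross AB × OO → offspring phenotypes: 1/2 A, 1/2 B.
So P(type B) = 1/2.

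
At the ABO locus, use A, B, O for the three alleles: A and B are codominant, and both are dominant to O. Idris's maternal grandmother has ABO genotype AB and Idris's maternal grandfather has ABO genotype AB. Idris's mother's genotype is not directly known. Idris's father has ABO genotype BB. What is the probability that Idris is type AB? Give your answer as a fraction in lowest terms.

Idris's mother's ABO genotype from AB × AB: 1/4 AA, 1/2 AB, 1/4 BB.
Crossing each possibility with the father BB and summing P(type AB): 1/4·1 + 1/2·1/2 + 1/4·0 = 1/2.

1/2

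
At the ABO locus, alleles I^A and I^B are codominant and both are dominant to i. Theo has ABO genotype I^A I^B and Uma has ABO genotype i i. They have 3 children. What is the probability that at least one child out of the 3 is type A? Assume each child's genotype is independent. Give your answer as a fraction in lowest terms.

ABO cross I^A I^B × i i → 1/2 A, 1/2 B.
So P(type A) = 1/2 per child.
P(none) = (1/2)^3 = 1/8; P(at least one) = 1 − 1/8 = 7/8.

7/8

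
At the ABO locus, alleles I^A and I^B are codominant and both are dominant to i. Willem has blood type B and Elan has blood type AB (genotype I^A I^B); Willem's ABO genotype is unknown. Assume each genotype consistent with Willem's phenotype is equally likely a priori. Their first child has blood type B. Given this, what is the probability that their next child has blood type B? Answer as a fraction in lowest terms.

Possible genotypes: Willem ∈ {I^B I^B, I^B i}; Elan ∈ {I^A I^B}.
Weight each parental genotype pair by prior × P(type-B child):
  I^B I^B × I^A I^B: posterior weight 1/2; P(next child type B) = 1/2.
  I^B i × I^A I^B: posterior weight 1/2; P(next child type B) = 1/2.
Weighted sum = 1/2.

1/2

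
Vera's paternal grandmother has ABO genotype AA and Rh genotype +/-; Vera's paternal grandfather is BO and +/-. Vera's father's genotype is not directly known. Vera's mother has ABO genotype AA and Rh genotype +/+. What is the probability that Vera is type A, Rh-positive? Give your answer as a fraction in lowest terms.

3/4

Vera's father's ABO genotype from AA × BO: 1/2 AB, 1/2 AO.
Crossing each possibility with the mother AA and summing P(type A): 1/2·1/2 + 1/2·1 = 3/4.
Similarly for Rh via the father's Rh distribution: P(Rh+) = 1.
Independent loci: 3/4 × 1 = 3/4.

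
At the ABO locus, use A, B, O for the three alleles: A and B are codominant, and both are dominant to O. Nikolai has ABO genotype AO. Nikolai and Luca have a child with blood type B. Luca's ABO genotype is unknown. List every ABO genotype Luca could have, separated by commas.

For each candidate genotype of Luca, check whether crossing it with AO can produce every observed child phenotype.
  AA → possible child types {A} ✗
  AB → possible child types {A, B, AB} ✓
  AO → possible child types {O, A} ✗
  BB → possible child types {B, AB} ✓
  BO → possible child types {O, A, B, AB} ✓
  OO → possible child types {O, A} ✗

AB, BB, BO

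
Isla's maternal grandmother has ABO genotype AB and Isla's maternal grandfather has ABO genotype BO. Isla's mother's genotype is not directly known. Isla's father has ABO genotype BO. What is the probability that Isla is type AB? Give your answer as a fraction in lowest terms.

1/8

Isla's mother's ABO genotype from AB × BO: 1/4 AB, 1/4 AO, 1/4 BB, 1/4 BO.
Crossing each possibility with the father BO and summing P(type AB): 1/4·1/4 + 1/4·1/4 + 1/4·0 + 1/4·0 = 1/8.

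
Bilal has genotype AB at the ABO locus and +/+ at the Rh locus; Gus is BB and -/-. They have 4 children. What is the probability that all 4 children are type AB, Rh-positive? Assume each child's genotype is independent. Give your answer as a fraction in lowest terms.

ABO cross AB × BB → 1/2 B, 1/2 AB.
Rh cross +/+ × -/- → 1 Rh+; so P(type AB, Rh-positive) = 1/2 × 1 = 1/2 per child.
All 4 independent: (1/2)^4 = 1/16.

1/16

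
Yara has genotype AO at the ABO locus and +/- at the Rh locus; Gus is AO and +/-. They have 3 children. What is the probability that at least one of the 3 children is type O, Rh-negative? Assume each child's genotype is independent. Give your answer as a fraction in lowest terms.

721/4096

ABO cross AO × AO → 1/4 O, 3/4 A.
Rh cross +/- × +/- → 3/4 Rh+, 1/4 Rh-; so P(type O, Rh-negative) = 1/4 × 1/4 = 1/16 per child.
P(none) = (15/16)^3 = 3375/4096; P(at least one) = 1 − 3375/4096 = 721/4096.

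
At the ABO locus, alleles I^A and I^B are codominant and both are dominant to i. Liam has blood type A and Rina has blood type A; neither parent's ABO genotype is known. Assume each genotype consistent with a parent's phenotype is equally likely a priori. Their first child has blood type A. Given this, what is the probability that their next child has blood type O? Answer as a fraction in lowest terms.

1/20

Possible genotypes: Liam ∈ {I^A I^A, I^A i}; Rina ∈ {I^A I^A, I^A i}.
Weight each parental genotype pair by prior × P(type-A child):
  I^A I^A × I^A I^A: posterior weight 4/15; P(next child type O) = 0.
  I^A I^A × I^A i: posterior weight 4/15; P(next child type O) = 0.
  I^A i × I^A I^A: posterior weight 4/15; P(next child type O) = 0.
  I^A i × I^A i: posterior weight 1/5; P(next child type O) = 1/4.
Weighted sum = 1/20.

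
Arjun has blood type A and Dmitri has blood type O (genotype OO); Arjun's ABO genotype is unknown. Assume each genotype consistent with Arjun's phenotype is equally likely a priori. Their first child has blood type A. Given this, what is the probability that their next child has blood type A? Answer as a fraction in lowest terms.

Possible genotypes: Arjun ∈ {AA, AO}; Dmitri ∈ {OO}.
Weight each parental genotype pair by prior × P(type-A child):
  AA × OO: posterior weight 2/3; P(next child type A) = 1.
  AO × OO: posterior weight 1/3; P(next child type A) = 1/2.
Weighted sum = 5/6.

5/6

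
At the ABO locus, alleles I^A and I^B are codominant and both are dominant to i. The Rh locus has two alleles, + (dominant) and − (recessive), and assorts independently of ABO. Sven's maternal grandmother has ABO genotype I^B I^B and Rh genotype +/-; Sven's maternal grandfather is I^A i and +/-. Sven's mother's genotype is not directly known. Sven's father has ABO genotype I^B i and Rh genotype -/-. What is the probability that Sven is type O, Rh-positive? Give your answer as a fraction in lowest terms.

Sven's mother's ABO genotype from I^B I^B × I^A i: 1/2 I^A I^B, 1/2 I^B i.
Crossing each possibility with the father I^B i and summing P(type O): 1/2·0 + 1/2·1/4 = 1/8.
Similarly for Rh via the mother's Rh distribution: P(Rh+) = 1/2.
Independent loci: 1/8 × 1/2 = 1/16.

1/16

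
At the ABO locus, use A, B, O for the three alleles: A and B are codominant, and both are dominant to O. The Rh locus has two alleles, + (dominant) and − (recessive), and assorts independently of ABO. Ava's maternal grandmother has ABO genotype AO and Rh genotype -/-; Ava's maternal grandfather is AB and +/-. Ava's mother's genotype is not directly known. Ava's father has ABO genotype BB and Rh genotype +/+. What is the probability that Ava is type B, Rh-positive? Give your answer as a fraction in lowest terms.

1/2

Ava's mother's ABO genotype from AO × AB: 1/4 AA, 1/4 AB, 1/4 AO, 1/4 BO.
Crossing each possibility with the father BB and summing P(type B): 1/4·0 + 1/4·1/2 + 1/4·1/2 + 1/4·1 = 1/2.
Similarly for Rh via the mother's Rh distribution: P(Rh+) = 1.
Independent loci: 1/2 × 1 = 1/2.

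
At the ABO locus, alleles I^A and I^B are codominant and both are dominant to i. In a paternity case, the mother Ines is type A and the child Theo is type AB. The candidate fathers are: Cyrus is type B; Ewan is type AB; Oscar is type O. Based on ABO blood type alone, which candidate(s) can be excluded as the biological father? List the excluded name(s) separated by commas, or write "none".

A candidate is excluded only if no genotype consistent with his phenotype could produce a type AB child with a type A mother.
Oscar (type O): no genotype consistent with that phenotype can produce a type-AB child with a type-A mother.

Oscar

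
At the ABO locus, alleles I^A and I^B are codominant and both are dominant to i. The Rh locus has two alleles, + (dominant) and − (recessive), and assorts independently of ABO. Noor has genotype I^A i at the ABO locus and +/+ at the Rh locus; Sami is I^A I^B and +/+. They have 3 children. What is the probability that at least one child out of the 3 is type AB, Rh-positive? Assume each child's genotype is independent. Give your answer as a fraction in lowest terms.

37/64

ABO cross I^A i × I^A I^B → 1/2 A, 1/4 B, 1/4 AB.
Rh cross +/+ × +/+ → 1 Rh+; so P(type AB, Rh-positive) = 1/4 × 1 = 1/4 per child.
P(none) = (3/4)^3 = 27/64; P(at least one) = 1 − 27/64 = 37/64.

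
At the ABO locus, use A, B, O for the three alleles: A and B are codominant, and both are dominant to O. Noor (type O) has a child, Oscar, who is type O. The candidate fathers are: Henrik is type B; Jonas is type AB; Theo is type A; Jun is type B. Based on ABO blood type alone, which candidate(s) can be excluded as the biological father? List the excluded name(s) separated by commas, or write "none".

Jonas

A candidate is excluded only if no genotype consistent with his phenotype could produce a type O child with a type O mother.
Jonas (type AB): no genotype consistent with that phenotype can produce a type-O child with a type-O mother.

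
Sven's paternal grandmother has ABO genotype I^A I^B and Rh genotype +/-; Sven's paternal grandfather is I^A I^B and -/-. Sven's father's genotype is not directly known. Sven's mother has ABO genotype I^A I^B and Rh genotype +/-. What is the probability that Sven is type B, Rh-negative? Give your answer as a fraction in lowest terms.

3/32

Sven's father's ABO genotype from I^A I^B × I^A I^B: 1/4 I^A I^A, 1/2 I^A I^B, 1/4 I^B I^B.
Crossing each possibility with the mother I^A I^B and summing P(type B): 1/4·0 + 1/2·1/4 + 1/4·1/2 = 1/4.
Similarly for Rh via the father's Rh distribution: P(Rh-) = 3/8.
Independent loci: 1/4 × 3/8 = 3/32.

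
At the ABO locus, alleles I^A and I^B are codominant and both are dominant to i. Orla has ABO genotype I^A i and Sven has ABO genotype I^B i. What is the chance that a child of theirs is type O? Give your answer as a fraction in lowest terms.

1/4

ABO cross I^A i × I^B i → offspring phenotypes: 1/4 O, 1/4 A, 1/4 B, 1/4 AB.
So P(type O) = 1/4.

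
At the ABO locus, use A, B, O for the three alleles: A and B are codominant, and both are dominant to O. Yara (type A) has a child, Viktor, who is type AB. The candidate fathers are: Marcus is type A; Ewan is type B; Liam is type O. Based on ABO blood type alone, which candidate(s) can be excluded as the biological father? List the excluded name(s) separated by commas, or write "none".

A candidate is excluded only if no genotype consistent with his phenotype could produce a type AB child with a type A mother.
Marcus (type A): no genotype consistent with that phenotype can produce a type-AB child with a type-A mother.
Liam (type O): no genotype consistent with that phenotype can produce a type-AB child with a type-A mother.

Marcus, Liam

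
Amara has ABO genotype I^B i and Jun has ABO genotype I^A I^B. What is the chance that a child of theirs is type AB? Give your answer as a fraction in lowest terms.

ABO cross I^B i × I^A I^B → offspring phenotypes: 1/4 A, 1/2 B, 1/4 AB.
So P(type AB) = 1/4.

1/4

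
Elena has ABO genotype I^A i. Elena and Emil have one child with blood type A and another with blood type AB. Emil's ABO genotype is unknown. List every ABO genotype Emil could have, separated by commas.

I^A I^B, I^B i

For each candidate genotype of Emil, check whether crossing it with I^A i can produce every observed child phenotype.
  I^A I^A → possible child types {A} ✗
  I^A I^B → possible child types {A, B, AB} ✓
  I^A i → possible child types {O, A} ✗
  I^B I^B → possible child types {B, AB} ✗
  I^B i → possible child types {O, A, B, AB} ✓
  i i → possible child types {O, A} ✗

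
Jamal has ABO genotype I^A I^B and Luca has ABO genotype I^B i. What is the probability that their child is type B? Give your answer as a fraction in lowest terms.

ABO cross I^A I^B × I^B i → offspring phenotypes: 1/4 A, 1/2 B, 1/4 AB.
So P(type B) = 1/2.

1/2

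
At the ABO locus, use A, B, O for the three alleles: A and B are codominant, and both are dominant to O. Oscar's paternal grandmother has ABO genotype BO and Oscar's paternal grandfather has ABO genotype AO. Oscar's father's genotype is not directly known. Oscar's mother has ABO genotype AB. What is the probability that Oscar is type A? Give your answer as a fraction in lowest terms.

3/8

Oscar's father's ABO genotype from BO × AO: 1/4 AB, 1/4 AO, 1/4 BO, 1/4 OO.
Crossing each possibility with the mother AB and summing P(type A): 1/4·1/4 + 1/4·1/2 + 1/4·1/4 + 1/4·1/2 = 3/8.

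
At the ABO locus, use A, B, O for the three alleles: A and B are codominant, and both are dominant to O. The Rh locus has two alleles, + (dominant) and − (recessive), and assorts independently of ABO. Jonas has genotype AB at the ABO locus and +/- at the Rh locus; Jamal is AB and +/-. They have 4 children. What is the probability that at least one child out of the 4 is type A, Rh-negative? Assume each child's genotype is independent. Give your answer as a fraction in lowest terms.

ABO cross AB × AB → 1/4 A, 1/4 B, 1/2 AB.
Rh cross +/- × +/- → 3/4 Rh+, 1/4 Rh-; so P(type A, Rh-negative) = 1/4 × 1/4 = 1/16 per child.
P(none) = (15/16)^4 = 50625/65536; P(at least one) = 1 − 50625/65536 = 14911/65536.

14911/65536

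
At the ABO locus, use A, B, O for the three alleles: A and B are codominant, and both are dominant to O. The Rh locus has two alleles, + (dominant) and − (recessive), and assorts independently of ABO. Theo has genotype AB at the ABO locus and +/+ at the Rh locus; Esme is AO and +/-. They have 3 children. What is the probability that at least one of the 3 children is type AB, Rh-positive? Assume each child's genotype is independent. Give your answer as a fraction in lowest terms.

ABO cross AB × AO → 1/2 A, 1/4 B, 1/4 AB.
Rh cross +/+ × +/- → 1 Rh+; so P(type AB, Rh-positive) = 1/4 × 1 = 1/4 per child.
P(none) = (3/4)^3 = 27/64; P(at least one) = 1 − 27/64 = 37/64.

37/64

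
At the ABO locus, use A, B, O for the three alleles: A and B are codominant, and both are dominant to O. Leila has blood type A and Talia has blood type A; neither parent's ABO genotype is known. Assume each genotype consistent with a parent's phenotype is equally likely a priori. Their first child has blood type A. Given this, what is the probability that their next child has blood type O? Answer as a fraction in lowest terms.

Possible genotypes: Leila ∈ {AA, AO}; Talia ∈ {AA, AO}.
Weight each parental genotype pair by prior × P(type-A child):
  AA × AA: posterior weight 4/15; P(next child type O) = 0.
  AA × AO: posterior weight 4/15; P(next child type O) = 0.
  AO × AA: posterior weight 4/15; P(next child type O) = 0.
  AO × AO: posterior weight 1/5; P(next child type O) = 1/4.
Weighted sum = 1/20.

1/20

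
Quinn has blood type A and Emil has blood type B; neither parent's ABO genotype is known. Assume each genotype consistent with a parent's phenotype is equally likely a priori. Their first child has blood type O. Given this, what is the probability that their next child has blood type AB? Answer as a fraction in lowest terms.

1/4

Possible genotypes: Quinn ∈ {AA, AO}; Emil ∈ {BB, BO}.
Weight each parental genotype pair by prior × P(type-O child):
  AO × BO: posterior weight 1; P(next child type AB) = 1/4.
Weighted sum = 1/4.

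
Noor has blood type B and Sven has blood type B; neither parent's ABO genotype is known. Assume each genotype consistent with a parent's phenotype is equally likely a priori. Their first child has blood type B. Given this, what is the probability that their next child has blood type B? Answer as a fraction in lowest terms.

Possible genotypes: Noor ∈ {BB, BO}; Sven ∈ {BB, BO}.
Weight each parental genotype pair by prior × P(type-B child):
  BB × BB: posterior weight 4/15; P(next child type B) = 1.
  BB × BO: posterior weight 4/15; P(next child type B) = 1.
  BO × BB: posterior weight 4/15; P(next child type B) = 1.
  BO × BO: posterior weight 1/5; P(next child type B) = 3/4.
Weighted sum = 19/20.

19/20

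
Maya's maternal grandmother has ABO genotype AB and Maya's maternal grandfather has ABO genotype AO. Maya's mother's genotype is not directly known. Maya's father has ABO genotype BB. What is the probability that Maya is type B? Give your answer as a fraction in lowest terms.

Maya's mother's ABO genotype from AB × AO: 1/4 AA, 1/4 AB, 1/4 AO, 1/4 BO.
Crossing each possibility with the father BB and summing P(type B): 1/4·0 + 1/4·1/2 + 1/4·1/2 + 1/4·1 = 1/2.

1/2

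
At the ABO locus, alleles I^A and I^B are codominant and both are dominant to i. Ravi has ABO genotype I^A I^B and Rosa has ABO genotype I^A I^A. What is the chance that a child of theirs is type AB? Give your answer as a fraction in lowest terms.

ABO cross I^A I^B × I^A I^A → offspring phenotypes: 1/2 A, 1/2 AB.
So P(type AB) = 1/2.

1/2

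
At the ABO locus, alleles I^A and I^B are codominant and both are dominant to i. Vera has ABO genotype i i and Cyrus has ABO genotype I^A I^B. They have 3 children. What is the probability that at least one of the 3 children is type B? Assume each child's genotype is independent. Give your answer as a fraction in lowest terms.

7/8

ABO cross i i × I^A I^B → 1/2 A, 1/2 B.
So P(type B) = 1/2 per child.
P(none) = (1/2)^3 = 1/8; P(at least one) = 1 − 1/8 = 7/8.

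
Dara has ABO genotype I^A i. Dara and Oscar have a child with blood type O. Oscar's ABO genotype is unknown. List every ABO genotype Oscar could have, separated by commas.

For each candidate genotype of Oscar, check whether crossing it with I^A i can produce every observed child phenotype.
  I^A I^A → possible child types {A} ✗
  I^A I^B → possible child types {A, B, AB} ✗
  I^A i → possible child types {O, A} ✓
  I^B I^B → possible child types {B, AB} ✗
  I^B i → possible child types {O, A, B, AB} ✓
  i i → possible child types {O, A} ✓

I^A i, I^B i, i i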